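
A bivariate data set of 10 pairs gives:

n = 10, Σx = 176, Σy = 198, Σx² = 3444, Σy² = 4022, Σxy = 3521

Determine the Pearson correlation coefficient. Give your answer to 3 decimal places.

0.193

r = (nΣxy − ΣxΣy) / √[(nΣx² − (Σx)²)(nΣy² − (Σy)²)]
Numerator: 10×3521 − 176×198 = 362
Denominator: √[(34440 − 30976)(40220 − 39204)] = √[3464 × 1016] = 1876.0128
r = 362 / 1876.0128 ≈ 0.193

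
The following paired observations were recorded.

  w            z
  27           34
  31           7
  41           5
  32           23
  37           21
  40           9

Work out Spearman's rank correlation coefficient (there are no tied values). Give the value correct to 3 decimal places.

-0.657

Rank w: 1, 2, 6, 3, 4, 5
Rank z: 6, 2, 1, 5, 4, 3
d = rank(w) − rank(z): -5, 0, 5, -2, 0, 2; Σd² = 58
ρ = 1 − 6Σd² / [n(n²−1)] = 1 − 6×58 / (6×35) = 1 − 348/210 ≈ -0.657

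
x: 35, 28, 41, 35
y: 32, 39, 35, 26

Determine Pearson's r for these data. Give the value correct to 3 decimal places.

n = 4, Σx = 139, Σy = 132, Σx² = 4915, Σy² = 4446, Σxy = 4557
nΣxy − ΣxΣy = 18228 − 18348 = -120
nΣx² − (Σx)² = 19660 − 19321 = 339; nΣy² − (Σy)² = 17784 − 17424 = 360
r = -120 / √(339 × 360) = -120 / 349.3422 ≈ -0.344

-0.344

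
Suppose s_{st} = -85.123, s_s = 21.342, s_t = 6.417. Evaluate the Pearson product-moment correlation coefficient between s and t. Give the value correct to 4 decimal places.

r = Cov(s,t) / (s_s · s_t) = -85.123 / (21.342 × 6.417)
  = -85.123 / 136.9516 ≈ -0.6216

-0.6216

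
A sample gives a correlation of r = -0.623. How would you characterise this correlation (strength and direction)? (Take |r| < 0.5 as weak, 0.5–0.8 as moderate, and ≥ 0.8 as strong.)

r = -0.623 < 0 so the relationship is negative.
|r| = 0.623, which falls in the moderate range.

moderate negative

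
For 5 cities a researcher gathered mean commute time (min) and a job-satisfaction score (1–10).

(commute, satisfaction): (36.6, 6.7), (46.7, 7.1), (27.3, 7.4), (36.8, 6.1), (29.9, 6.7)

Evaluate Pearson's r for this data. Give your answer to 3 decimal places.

-0.137

n = 5, Σx = 177.3, Σy = 34, Σx² = 6513.99, Σy² = 232.16, Σxy = 1203.62
nΣxy − ΣxΣy = 6018.1 − 6028.2 = -10.1
nΣx² − (Σx)² = 32569.95 − 31435.29 = 1134.66; nΣy² − (Σy)² = 1160.8 − 1156 = 4.8
r = -10.1 / √(1134.66 × 4.8) = -10.1 / 73.7995 ≈ -0.137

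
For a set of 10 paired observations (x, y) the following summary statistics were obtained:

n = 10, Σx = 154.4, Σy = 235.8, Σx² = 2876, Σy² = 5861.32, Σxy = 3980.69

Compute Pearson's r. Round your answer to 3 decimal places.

0.883

r = (nΣxy − ΣxΣy) / √[(nΣx² − (Σx)²)(nΣy² − (Σy)²)]
Numerator: 10×3980.69 − 154.4×235.8 = 3399.38
Denominator: √[(28760 − 23839.36)(58613.2 − 55601.64)] = √[4920.64 × 3011.56] = 3849.5198
r = 3399.38 / 3849.5198 ≈ 0.883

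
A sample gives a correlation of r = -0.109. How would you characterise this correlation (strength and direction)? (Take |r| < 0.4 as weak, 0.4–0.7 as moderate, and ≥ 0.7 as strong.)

weak negative

r = -0.109 < 0 so the relationship is negative.
|r| = 0.109, which falls in the weak range.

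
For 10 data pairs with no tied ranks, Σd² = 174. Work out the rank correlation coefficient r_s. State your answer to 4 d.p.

-0.0545

ρ = 1 − 6Σd² / [n(n²−1)] = 1 − 6×174 / (10×99)
  = 1 − 1044/990 = 1 − 1.05455 ≈ -0.0545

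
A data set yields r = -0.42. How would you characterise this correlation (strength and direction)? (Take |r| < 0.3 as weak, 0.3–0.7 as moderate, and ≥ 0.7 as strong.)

r = -0.42 < 0 so the relationship is negative.
|r| = 0.42, which falls in the moderate range.

moderate negative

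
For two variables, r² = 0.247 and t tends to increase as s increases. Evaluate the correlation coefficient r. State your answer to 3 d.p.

|r| = √0.247 = 0.497
The association is positive, so r = 0.497.

0.497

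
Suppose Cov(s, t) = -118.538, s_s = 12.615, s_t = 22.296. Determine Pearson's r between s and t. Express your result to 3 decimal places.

-0.421

r = Cov(s,t) / (s_s · s_t) = -118.538 / (12.615 × 22.296)
  = -118.538 / 281.2640 ≈ -0.421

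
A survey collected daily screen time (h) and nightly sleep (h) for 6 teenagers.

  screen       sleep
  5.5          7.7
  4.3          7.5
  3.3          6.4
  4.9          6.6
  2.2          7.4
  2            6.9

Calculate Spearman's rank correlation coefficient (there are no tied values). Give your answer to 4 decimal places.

0.3714

Rank screen: 6, 4, 3, 5, 2, 1
Rank sleep: 6, 5, 1, 2, 4, 3
d = rank(screen) − rank(sleep): 0, -1, 2, 3, -2, -2; Σd² = 22
ρ = 1 − 6Σd² / [n(n²−1)] = 1 − 6×22 / (6×35) = 1 − 132/210 ≈ 0.3714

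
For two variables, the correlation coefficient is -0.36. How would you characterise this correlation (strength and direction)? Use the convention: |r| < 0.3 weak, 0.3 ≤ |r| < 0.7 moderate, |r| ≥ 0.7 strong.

r = -0.36 < 0 so the relationship is negative.
|r| = 0.36, which falls in the moderate range.

moderate negative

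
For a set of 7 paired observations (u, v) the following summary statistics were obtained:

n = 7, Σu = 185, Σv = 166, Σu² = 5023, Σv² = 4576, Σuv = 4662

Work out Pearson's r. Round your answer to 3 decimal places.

r = (nΣuv − ΣuΣv) / √[(nΣu² − (Σu)²)(nΣv² − (Σv)²)]
Numerator: 7×4662 − 185×166 = 1924
Denominator: √[(35161 − 34225)(32032 − 27556)] = √[936 × 4476] = 2046.8356
r = 1924 / 2046.8356 ≈ 0.940

0.940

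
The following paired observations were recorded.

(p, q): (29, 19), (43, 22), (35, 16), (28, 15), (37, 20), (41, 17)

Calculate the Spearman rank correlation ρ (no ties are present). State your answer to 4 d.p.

0.7143

Rank p: 2, 6, 3, 1, 4, 5
Rank q: 4, 6, 2, 1, 5, 3
d = rank(p) − rank(q): -2, 0, 1, 0, -1, 2; Σd² = 10
ρ = 1 − 6Σd² / [n(n²−1)] = 1 − 6×10 / (6×35) = 1 − 60/210 ≈ 0.7143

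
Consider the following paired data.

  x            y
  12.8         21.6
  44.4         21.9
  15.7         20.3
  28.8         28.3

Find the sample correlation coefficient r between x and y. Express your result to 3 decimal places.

0.264

n = 4, Σx = 101.7, Σy = 92.1, Σx² = 3211.13, Σy² = 2159.15, Σxy = 2382.59
nΣxy − ΣxΣy = 9530.36 − 9366.57 = 163.79
nΣx² − (Σx)² = 12844.52 − 10342.89 = 2501.63; nΣy² − (Σy)² = 8636.6 − 8482.41 = 154.19
r = 163.79 / √(2501.63 × 154.19) = 163.79 / 621.0687 ≈ 0.264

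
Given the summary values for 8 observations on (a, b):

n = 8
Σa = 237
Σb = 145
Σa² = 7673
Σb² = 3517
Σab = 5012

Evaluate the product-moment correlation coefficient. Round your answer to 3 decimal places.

0.941

r = (nΣab − ΣaΣb) / √[(nΣa² − (Σa)²)(nΣb² − (Σb)²)]
Numerator: 8×5012 − 237×145 = 5731
Denominator: √[(61384 − 56169)(28136 − 21025)] = √[5215 × 7111] = 6089.6523
r = 5731 / 6089.6523 ≈ 0.941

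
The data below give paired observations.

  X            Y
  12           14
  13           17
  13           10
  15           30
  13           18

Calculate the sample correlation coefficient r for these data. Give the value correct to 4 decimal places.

n = 5, ΣX = 66, ΣY = 89, ΣX² = 876, ΣY² = 1809, ΣXY = 1203
nΣXY − ΣXΣY = 6015 − 5874 = 141
nΣX² − (ΣX)² = 4380 − 4356 = 24; nΣY² − (ΣY)² = 9045 − 7921 = 1124
r = 141 / √(24 × 1124) = 141 / 164.2437 ≈ 0.8585

0.8585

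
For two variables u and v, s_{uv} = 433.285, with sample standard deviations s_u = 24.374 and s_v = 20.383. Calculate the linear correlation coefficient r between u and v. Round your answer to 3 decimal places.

r = Cov(u,v) / (s_u · s_v) = 433.285 / (24.374 × 20.383)
  = 433.285 / 496.8152 ≈ 0.872

0.872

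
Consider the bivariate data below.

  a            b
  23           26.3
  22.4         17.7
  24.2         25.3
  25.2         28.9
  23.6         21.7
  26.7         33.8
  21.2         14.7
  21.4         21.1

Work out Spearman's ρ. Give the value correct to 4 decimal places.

Rank a: 4, 3, 6, 7, 5, 8, 1, 2
Rank b: 6, 2, 5, 7, 4, 8, 1, 3
d = rank(a) − rank(b): -2, 1, 1, 0, 1, 0, 0, -1; Σd² = 8
ρ = 1 − 6Σd² / [n(n²−1)] = 1 − 6×8 / (8×63) = 1 − 48/504 ≈ 0.9048

0.9048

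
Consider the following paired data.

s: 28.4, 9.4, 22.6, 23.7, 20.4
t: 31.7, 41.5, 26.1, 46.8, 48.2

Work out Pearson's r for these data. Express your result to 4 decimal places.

n = 5, Σs = 104.5, Σt = 194.3, Σs² = 2383.53, Σt² = 7921.83, Σst = 3972.68
nΣst − ΣsΣt = 19863.4 − 20304.35 = -440.95
nΣs² − (Σs)² = 11917.65 − 10920.25 = 997.4; nΣt² − (Σt)² = 39609.15 − 37752.49 = 1856.66
r = -440.95 / √(997.4 × 1856.66) = -440.95 / 1360.8206 ≈ -0.3240

-0.3240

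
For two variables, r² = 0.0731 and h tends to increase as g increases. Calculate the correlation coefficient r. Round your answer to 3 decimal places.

|r| = √0.0731 = 0.270
The association is positive, so r = 0.270.

0.270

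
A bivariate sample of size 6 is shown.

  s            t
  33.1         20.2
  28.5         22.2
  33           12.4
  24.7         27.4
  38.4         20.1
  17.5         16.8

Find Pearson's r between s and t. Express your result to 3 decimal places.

n = 6, Σs = 175.2, Σt = 119.1, Σs² = 5387.76, Σt² = 2491.65, Σst = 3453.14
nΣst − ΣsΣt = 20718.84 − 20866.32 = -147.48
nΣs² − (Σs)² = 32326.56 − 30695.04 = 1631.52; nΣt² − (Σt)² = 14949.9 − 14184.81 = 765.09
r = -147.48 / √(1631.52 × 765.09) = -147.48 / 1117.2554 ≈ -0.132

-0.132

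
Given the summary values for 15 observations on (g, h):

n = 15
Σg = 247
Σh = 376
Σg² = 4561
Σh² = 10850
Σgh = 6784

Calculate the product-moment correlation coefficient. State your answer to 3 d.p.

r = (nΣgh − ΣgΣh) / √[(nΣg² − (Σg)²)(nΣh² − (Σh)²)]
Numerator: 15×6784 − 247×376 = 8888
Denominator: √[(68415 − 61009)(162750 − 141376)] = √[7406 × 21374] = 12581.5676
r = 8888 / 12581.5676 ≈ 0.706

0.706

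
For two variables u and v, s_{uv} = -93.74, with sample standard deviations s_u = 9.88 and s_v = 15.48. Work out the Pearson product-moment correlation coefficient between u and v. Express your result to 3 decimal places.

r = Cov(u,v) / (s_u · s_v) = -93.74 / (9.88 × 15.48)
  = -93.74 / 152.9424 ≈ -0.613

-0.613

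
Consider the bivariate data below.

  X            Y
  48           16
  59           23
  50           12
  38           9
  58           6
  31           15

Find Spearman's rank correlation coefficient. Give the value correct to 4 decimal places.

0.1429

Rank X: 3, 6, 4, 2, 5, 1
Rank Y: 5, 6, 3, 2, 1, 4
d = rank(X) − rank(Y): -2, 0, 1, 0, 4, -3; Σd² = 30
ρ = 1 − 6Σd² / [n(n²−1)] = 1 − 6×30 / (6×35) = 1 − 180/210 ≈ 0.1429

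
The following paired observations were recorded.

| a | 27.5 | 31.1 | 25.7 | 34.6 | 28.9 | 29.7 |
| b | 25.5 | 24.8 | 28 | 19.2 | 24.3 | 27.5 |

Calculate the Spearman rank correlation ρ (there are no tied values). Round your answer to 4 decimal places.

Rank a: 2, 5, 1, 6, 3, 4
Rank b: 4, 3, 6, 1, 2, 5
d = rank(a) − rank(b): -2, 2, -5, 5, 1, -1; Σd² = 60
ρ = 1 − 6Σd² / [n(n²−1)] = 1 − 6×60 / (6×35) = 1 − 360/210 ≈ -0.7143

-0.7143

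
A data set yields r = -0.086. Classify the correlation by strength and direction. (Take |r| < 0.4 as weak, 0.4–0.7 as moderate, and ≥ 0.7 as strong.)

r = -0.086 < 0 so the relationship is negative.
|r| = 0.086, which falls in the weak range.

weak negative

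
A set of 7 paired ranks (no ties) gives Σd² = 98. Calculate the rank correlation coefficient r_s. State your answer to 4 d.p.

ρ = 1 − 6Σd² / [n(n²−1)] = 1 − 6×98 / (7×48)
  = 1 − 588/336 = 1 − 1.75000 ≈ -0.7500

-0.7500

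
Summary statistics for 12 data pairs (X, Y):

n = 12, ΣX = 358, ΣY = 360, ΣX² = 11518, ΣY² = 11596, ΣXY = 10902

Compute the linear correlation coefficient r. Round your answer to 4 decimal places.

0.1984

r = (nΣXY − ΣXΣY) / √[(nΣX² − (ΣX)²)(nΣY² − (ΣY)²)]
Numerator: 12×10902 − 358×360 = 1944
Denominator: √[(138216 − 128164)(139152 − 129600)] = √[10052 × 9552] = 9798.8114
r = 1944 / 9798.8114 ≈ 0.1984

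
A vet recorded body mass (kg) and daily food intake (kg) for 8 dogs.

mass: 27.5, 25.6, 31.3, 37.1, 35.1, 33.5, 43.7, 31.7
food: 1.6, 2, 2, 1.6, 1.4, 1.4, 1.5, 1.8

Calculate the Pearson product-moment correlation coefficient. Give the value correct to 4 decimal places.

n = 8, Σx = 265.5, Σy = 13.3, Σx² = 9036.55, Σy² = 22.53, Σxy = 435.81
nΣxy − ΣxΣy = 3486.48 − 3531.15 = -44.67
nΣx² − (Σx)² = 72292.4 − 70490.25 = 1802.15; nΣy² − (Σy)² = 180.24 − 176.89 = 3.35
r = -44.67 / √(1802.15 × 3.35) = -44.67 / 77.6994 ≈ -0.5749

-0.5749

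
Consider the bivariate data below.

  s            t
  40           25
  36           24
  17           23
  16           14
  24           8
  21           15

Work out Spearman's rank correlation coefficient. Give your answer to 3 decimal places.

0.600

Rank s: 6, 5, 2, 1, 4, 3
Rank t: 6, 5, 4, 2, 1, 3
d = rank(s) − rank(t): 0, 0, -2, -1, 3, 0; Σd² = 14
ρ = 1 − 6Σd² / [n(n²−1)] = 1 − 6×14 / (6×35) = 1 − 84/210 ≈ 0.600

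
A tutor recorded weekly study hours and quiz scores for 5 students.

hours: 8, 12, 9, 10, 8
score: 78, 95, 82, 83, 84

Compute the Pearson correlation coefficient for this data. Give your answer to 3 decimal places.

0.875

n = 5, Σx = 47, Σy = 422, Σx² = 453, Σy² = 35778, Σxy = 4004
nΣxy − ΣxΣy = 20020 − 19834 = 186
nΣx² − (Σx)² = 2265 − 2209 = 56; nΣy² − (Σy)² = 178890 − 178084 = 806
r = 186 / √(56 × 806) = 186 / 212.4523 ≈ 0.875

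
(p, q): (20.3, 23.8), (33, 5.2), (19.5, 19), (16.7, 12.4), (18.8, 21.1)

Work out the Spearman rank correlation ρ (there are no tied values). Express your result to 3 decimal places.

Rank p: 4, 5, 3, 1, 2
Rank q: 5, 1, 3, 2, 4
d = rank(p) − rank(q): -1, 4, 0, -1, -2; Σd² = 22
ρ = 1 − 6Σd² / [n(n²−1)] = 1 − 6×22 / (5×24) = 1 − 132/120 ≈ -0.100

-0.100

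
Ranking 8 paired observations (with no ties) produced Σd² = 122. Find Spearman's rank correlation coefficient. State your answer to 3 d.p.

ρ = 1 − 6Σd² / [n(n²−1)] = 1 − 6×122 / (8×63)
  = 1 − 732/504 = 1 − 1.4524 ≈ -0.452

-0.452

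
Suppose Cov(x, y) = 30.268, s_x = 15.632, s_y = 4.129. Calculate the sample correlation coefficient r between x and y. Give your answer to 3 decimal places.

0.469

r = Cov(x,y) / (s_x · s_y) = 30.268 / (15.632 × 4.129)
  = 30.268 / 64.5445 ≈ 0.469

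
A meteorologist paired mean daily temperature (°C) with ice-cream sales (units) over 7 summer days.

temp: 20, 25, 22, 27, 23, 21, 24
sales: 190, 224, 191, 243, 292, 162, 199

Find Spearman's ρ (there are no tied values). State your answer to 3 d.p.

0.750

Rank temp: 1, 6, 3, 7, 4, 2, 5
Rank sales: 2, 5, 3, 6, 7, 1, 4
d = rank(temp) − rank(sales): -1, 1, 0, 1, -3, 1, 1; Σd² = 14
ρ = 1 − 6Σd² / [n(n²−1)] = 1 − 6×14 / (7×48) = 1 − 84/336 ≈ 0.750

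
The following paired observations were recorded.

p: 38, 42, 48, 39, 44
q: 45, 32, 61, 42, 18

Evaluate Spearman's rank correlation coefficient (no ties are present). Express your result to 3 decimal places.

0.000

Rank p: 1, 3, 5, 2, 4
Rank q: 4, 2, 5, 3, 1
d = rank(p) − rank(q): -3, 1, 0, -1, 3; Σd² = 20
ρ = 1 − 6Σd² / [n(n²−1)] = 1 − 6×20 / (5×24) = 1 − 120/120 ≈ 0.000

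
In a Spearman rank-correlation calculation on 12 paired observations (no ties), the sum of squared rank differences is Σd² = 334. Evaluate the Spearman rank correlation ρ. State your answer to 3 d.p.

ρ = 1 − 6Σd² / [n(n²−1)] = 1 − 6×334 / (12×143)
  = 1 − 2004/1716 = 1 − 1.1678 ≈ -0.168

-0.168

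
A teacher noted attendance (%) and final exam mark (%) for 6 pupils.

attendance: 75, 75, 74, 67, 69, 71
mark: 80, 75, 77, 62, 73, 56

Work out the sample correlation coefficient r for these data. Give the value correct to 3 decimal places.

n = 6, Σx = 431, Σy = 423, Σx² = 31017, Σy² = 30263, Σxy = 30490
nΣxy − ΣxΣy = 182940 − 182313 = 627
nΣx² − (Σx)² = 186102 − 185761 = 341; nΣy² − (Σy)² = 181578 − 178929 = 2649
r = 627 / √(341 × 2649) = 627 / 950.4257 ≈ 0.660

0.660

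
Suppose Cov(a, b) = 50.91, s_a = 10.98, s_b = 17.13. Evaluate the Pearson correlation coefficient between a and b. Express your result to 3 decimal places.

r = Cov(a,b) / (s_a · s_b) = 50.91 / (10.98 × 17.13)
  = 50.91 / 188.0874 ≈ 0.271

0.271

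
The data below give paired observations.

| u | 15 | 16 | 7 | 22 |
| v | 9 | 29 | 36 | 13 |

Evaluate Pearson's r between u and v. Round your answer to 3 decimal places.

n = 4, Σu = 60, Σv = 87, Σu² = 1014, Σv² = 2387, Σuv = 1137
nΣuv − ΣuΣv = 4548 − 5220 = -672
nΣu² − (Σu)² = 4056 − 3600 = 456; nΣv² − (Σv)² = 9548 − 7569 = 1979
r = -672 / √(456 × 1979) = -672 / 949.9600 ≈ -0.707

-0.707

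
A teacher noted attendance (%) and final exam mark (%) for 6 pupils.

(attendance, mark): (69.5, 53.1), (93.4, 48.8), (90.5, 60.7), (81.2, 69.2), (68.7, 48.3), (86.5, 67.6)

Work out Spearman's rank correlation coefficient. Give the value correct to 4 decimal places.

0.2000

Rank attendance: 2, 6, 5, 3, 1, 4
Rank mark: 3, 2, 4, 6, 1, 5
d = rank(attendance) − rank(mark): -1, 4, 1, -3, 0, -1; Σd² = 28
ρ = 1 − 6Σd² / [n(n²−1)] = 1 − 6×28 / (6×35) = 1 − 168/210 ≈ 0.2000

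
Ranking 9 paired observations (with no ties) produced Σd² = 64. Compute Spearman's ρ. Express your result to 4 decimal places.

ρ = 1 − 6Σd² / [n(n²−1)] = 1 − 6×64 / (9×80)
  = 1 − 384/720 = 1 − 0.53333 ≈ 0.4667

0.4667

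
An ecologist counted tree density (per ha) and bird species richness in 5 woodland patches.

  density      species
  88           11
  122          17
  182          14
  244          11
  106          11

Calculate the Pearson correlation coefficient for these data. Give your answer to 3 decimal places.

n = 5, Σx = 742, Σy = 64, Σx² = 126524, Σy² = 848, Σxy = 9440
nΣxy − ΣxΣy = 47200 − 47488 = -288
nΣx² − (Σx)² = 632620 − 550564 = 82056; nΣy² − (Σy)² = 4240 − 4096 = 144
r = -288 / √(82056 × 144) = -288 / 3437.4502 ≈ -0.084

-0.084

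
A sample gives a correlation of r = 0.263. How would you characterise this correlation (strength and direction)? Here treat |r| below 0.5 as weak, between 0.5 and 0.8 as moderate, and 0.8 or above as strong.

weak positive

r = 0.263 > 0 so the relationship is positive.
|r| = 0.263, which falls in the weak range.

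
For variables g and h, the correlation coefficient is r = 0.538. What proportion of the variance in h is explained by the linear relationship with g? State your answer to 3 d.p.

0.289

r² = (0.538)² = 0.289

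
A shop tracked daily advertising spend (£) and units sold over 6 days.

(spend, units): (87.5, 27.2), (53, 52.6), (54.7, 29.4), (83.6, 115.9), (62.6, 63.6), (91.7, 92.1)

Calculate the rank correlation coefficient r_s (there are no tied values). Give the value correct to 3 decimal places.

Rank spend: 5, 1, 2, 4, 3, 6
Rank units: 1, 3, 2, 6, 4, 5
d = rank(spend) − rank(units): 4, -2, 0, -2, -1, 1; Σd² = 26
ρ = 1 − 6Σd² / [n(n²−1)] = 1 − 6×26 / (6×35) = 1 − 156/210 ≈ 0.257

0.257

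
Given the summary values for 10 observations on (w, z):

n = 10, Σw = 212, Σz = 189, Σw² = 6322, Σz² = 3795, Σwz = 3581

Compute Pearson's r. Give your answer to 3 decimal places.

-0.667

r = (nΣwz − ΣwΣz) / √[(nΣw² − (Σw)²)(nΣz² − (Σz)²)]
Numerator: 10×3581 − 212×189 = -4258
Denominator: √[(63220 − 44944)(37950 − 35721)] = √[18276 × 2229] = 6382.5703
r = -4258 / 6382.5703 ≈ -0.667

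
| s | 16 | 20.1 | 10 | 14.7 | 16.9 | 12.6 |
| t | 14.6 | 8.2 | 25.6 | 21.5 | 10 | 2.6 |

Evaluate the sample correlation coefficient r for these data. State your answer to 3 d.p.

-0.460

n = 6, Σs = 90.3, Σt = 82.5, Σs² = 1420.47, Σt² = 1504.77, Σst = 1172.23
nΣst − ΣsΣt = 7033.38 − 7449.75 = -416.37
nΣs² − (Σs)² = 8522.82 − 8154.09 = 368.73; nΣt² − (Σt)² = 9028.62 − 6806.25 = 2222.37
r = -416.37 / √(368.73 × 2222.37) = -416.37 / 905.2373 ≈ -0.460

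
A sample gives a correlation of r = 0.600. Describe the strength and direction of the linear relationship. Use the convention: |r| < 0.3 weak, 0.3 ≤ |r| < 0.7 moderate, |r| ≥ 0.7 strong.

r = 0.600 > 0 so the relationship is positive.
|r| = 0.600, which falls in the moderate range.

moderate positive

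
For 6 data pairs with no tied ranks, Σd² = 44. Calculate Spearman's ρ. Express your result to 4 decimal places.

-0.2571

ρ = 1 − 6Σd² / [n(n²−1)] = 1 − 6×44 / (6×35)
  = 1 − 264/210 = 1 − 1.25714 ≈ -0.2571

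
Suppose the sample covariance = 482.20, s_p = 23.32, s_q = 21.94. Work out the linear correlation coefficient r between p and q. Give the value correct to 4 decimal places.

0.9425

r = Cov(p,q) / (s_p · s_q) = 482.20 / (23.32 × 21.94)
  = 482.20 / 511.6408 ≈ 0.9425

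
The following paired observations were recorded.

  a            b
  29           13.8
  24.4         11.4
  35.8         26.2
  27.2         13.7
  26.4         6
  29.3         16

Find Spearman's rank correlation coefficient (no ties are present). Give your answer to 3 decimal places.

Rank a: 4, 1, 6, 3, 2, 5
Rank b: 4, 2, 6, 3, 1, 5
d = rank(a) − rank(b): 0, -1, 0, 0, 1, 0; Σd² = 2
ρ = 1 − 6Σd² / [n(n²−1)] = 1 − 6×2 / (6×35) = 1 − 12/210 ≈ 0.943

0.943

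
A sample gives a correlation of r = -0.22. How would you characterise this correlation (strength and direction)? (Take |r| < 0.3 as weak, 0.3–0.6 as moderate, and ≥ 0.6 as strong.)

weak negative

r = -0.22 < 0 so the relationship is negative.
|r| = 0.22, which falls in the weak range.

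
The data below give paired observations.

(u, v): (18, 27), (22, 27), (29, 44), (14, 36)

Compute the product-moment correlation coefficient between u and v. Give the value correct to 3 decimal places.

n = 4, Σu = 83, Σv = 134, Σu² = 1845, Σv² = 4690, Σuv = 2860
nΣuv − ΣuΣv = 11440 − 11122 = 318
nΣu² − (Σu)² = 7380 − 6889 = 491; nΣv² − (Σv)² = 18760 − 17956 = 804
r = 318 / √(491 × 804) = 318 / 628.3025 ≈ 0.506

0.506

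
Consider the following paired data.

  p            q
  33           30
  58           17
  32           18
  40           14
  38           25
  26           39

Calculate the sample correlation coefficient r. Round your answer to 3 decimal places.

n = 6, Σp = 227, Σq = 143, Σp² = 9197, Σq² = 3855, Σpq = 5076
nΣpq − ΣpΣq = 30456 − 32461 = -2005
nΣp² − (Σp)² = 55182 − 51529 = 3653; nΣq² − (Σq)² = 23130 − 20449 = 2681
r = -2005 / √(3653 × 2681) = -2005 / 3129.4877 ≈ -0.641

-0.641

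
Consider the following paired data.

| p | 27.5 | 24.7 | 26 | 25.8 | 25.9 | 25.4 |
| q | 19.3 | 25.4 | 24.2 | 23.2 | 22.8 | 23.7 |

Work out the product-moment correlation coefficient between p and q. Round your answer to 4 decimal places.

n = 6, Σp = 155.3, Σq = 138.6, Σp² = 4023.95, Σq² = 3223.06, Σpq = 3578.39
nΣpq − ΣpΣq = 21470.34 − 21524.58 = -54.24
nΣp² − (Σp)² = 24143.7 − 24118.09 = 25.61; nΣq² − (Σq)² = 19338.36 − 19209.96 = 128.4
r = -54.24 / √(25.61 × 128.4) = -54.24 / 57.3439 ≈ -0.9459

-0.9459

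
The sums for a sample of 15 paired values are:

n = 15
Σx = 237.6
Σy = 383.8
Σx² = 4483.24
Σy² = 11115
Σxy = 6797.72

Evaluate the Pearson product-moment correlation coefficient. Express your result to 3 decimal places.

r = (nΣxy − ΣxΣy) / √[(nΣx² − (Σx)²)(nΣy² − (Σy)²)]
Numerator: 15×6797.72 − 237.6×383.8 = 10774.92
Denominator: √[(67248.6 − 56453.76)(166725 − 147302.44)] = √[10794.84 × 19422.56] = 14479.7592
r = 10774.92 / 14479.7592 ≈ 0.744

0.744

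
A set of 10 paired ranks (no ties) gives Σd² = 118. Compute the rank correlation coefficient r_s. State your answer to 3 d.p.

0.285

ρ = 1 − 6Σd² / [n(n²−1)] = 1 − 6×118 / (10×99)
  = 1 − 708/990 = 1 − 0.7152 ≈ 0.285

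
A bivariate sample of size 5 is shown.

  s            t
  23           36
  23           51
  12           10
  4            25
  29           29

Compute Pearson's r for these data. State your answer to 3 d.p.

n = 5, Σs = 91, Σt = 151, Σs² = 2059, Σt² = 5463, Σst = 3062
nΣst − ΣsΣt = 15310 − 13741 = 1569
nΣs² − (Σs)² = 10295 − 8281 = 2014; nΣt² − (Σt)² = 27315 − 22801 = 4514
r = 1569 / √(2014 × 4514) = 1569 / 3015.1610 ≈ 0.520

0.520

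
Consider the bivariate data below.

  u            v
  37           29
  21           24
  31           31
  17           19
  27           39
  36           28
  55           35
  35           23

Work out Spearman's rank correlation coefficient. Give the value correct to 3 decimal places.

Rank u: 7, 2, 4, 1, 3, 6, 8, 5
Rank v: 5, 3, 6, 1, 8, 4, 7, 2
d = rank(u) − rank(v): 2, -1, -2, 0, -5, 2, 1, 3; Σd² = 48
ρ = 1 − 6Σd² / [n(n²−1)] = 1 − 6×48 / (8×63) = 1 − 288/504 ≈ 0.429

0.429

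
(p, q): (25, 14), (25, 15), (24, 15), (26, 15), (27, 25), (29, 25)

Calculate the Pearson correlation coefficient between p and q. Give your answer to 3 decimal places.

n = 6, Σp = 156, Σq = 109, Σp² = 4072, Σq² = 2121, Σpq = 2875
nΣpq − ΣpΣq = 17250 − 17004 = 246
nΣp² − (Σp)² = 24432 − 24336 = 96; nΣq² − (Σq)² = 12726 − 11881 = 845
r = 246 / √(96 × 845) = 246 / 284.8157 ≈ 0.864

0.864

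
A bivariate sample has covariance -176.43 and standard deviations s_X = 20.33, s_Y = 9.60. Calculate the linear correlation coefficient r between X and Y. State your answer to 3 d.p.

-0.904

r = Cov(X,Y) / (s_X · s_Y) = -176.43 / (20.33 × 9.60)
  = -176.43 / 195.1680 ≈ -0.904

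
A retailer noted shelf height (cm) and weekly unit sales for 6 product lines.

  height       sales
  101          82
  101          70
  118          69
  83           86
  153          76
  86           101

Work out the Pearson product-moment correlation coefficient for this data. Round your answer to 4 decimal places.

-0.5459

n = 6, Σx = 642, Σy = 484, Σx² = 72020, Σy² = 39758, Σxy = 50946
nΣxy − ΣxΣy = 305676 − 310728 = -5052
nΣx² − (Σx)² = 432120 − 412164 = 19956; nΣy² − (Σy)² = 238548 − 234256 = 4292
r = -5052 / √(19956 × 4292) = -5052 / 9254.7908 ≈ -0.5459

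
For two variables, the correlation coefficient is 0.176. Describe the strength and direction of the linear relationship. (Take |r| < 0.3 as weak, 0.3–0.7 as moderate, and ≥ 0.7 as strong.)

r = 0.176 > 0 so the relationship is positive.
|r| = 0.176, which falls in the weak range.

weak positive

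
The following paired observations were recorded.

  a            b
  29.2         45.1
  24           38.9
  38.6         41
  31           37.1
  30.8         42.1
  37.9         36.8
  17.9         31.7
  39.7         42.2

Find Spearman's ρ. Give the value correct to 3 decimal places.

0.310

Rank a: 3, 2, 7, 5, 4, 6, 1, 8
Rank b: 8, 4, 5, 3, 6, 2, 1, 7
d = rank(a) − rank(b): -5, -2, 2, 2, -2, 4, 0, 1; Σd² = 58
ρ = 1 − 6Σd² / [n(n²−1)] = 1 − 6×58 / (8×63) = 1 − 348/504 ≈ 0.310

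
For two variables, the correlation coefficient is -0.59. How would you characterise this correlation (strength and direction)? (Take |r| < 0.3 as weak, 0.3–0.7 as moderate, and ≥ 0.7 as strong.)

r = -0.59 < 0 so the relationship is negative.
|r| = 0.59, which falls in the moderate range.

moderate negative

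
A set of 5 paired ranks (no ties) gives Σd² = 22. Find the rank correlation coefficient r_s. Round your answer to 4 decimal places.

-0.1000

ρ = 1 − 6Σd² / [n(n²−1)] = 1 − 6×22 / (5×24)
  = 1 − 132/120 = 1 − 1.10000 ≈ -0.1000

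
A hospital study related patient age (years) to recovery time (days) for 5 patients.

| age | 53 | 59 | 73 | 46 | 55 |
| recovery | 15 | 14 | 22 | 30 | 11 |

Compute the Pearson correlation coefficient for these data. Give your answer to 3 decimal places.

n = 5, Σx = 286, Σy = 92, Σx² = 16760, Σy² = 1926, Σxy = 5212
nΣxy − ΣxΣy = 26060 − 26312 = -252
nΣx² − (Σx)² = 83800 − 81796 = 2004; nΣy² − (Σy)² = 9630 − 8464 = 1166
r = -252 / √(2004 × 1166) = -252 / 1528.6151 ≈ -0.165

-0.165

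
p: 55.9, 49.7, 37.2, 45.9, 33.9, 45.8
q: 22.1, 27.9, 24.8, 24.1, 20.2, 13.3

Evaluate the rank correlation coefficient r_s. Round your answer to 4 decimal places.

Rank p: 6, 5, 2, 4, 1, 3
Rank q: 3, 6, 5, 4, 2, 1
d = rank(p) − rank(q): 3, -1, -3, 0, -1, 2; Σd² = 24
ρ = 1 − 6Σd² / [n(n²−1)] = 1 − 6×24 / (6×35) = 1 − 144/210 ≈ 0.3143

0.3143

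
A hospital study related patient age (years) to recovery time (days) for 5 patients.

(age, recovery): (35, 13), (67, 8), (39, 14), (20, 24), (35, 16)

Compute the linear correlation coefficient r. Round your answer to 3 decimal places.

n = 5, Σx = 196, Σy = 75, Σx² = 8860, Σy² = 1261, Σxy = 2577
nΣxy − ΣxΣy = 12885 − 14700 = -1815
nΣx² − (Σx)² = 44300 − 38416 = 5884; nΣy² − (Σy)² = 6305 − 5625 = 680
r = -1815 / √(5884 × 680) = -1815 / 2000.2800 ≈ -0.907

-0.907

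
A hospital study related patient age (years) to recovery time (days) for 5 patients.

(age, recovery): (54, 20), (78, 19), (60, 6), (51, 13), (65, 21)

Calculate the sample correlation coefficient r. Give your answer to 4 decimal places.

n = 5, Σx = 308, Σy = 79, Σx² = 19426, Σy² = 1407, Σxy = 4950
nΣxy − ΣxΣy = 24750 − 24332 = 418
nΣx² − (Σx)² = 97130 − 94864 = 2266; nΣy² − (Σy)² = 7035 − 6241 = 794
r = 418 / √(2266 × 794) = 418 / 1341.3441 ≈ 0.3116

0.3116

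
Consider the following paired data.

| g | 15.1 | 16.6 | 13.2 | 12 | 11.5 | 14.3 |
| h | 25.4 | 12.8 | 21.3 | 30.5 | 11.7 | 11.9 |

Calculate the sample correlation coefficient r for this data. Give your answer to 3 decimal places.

n = 6, Σg = 82.7, Σh = 113.6, Σg² = 1158.55, Σh² = 2471.44, Σgh = 1547.9
nΣgh − ΣgΣh = 9287.4 − 9394.72 = -107.32
nΣg² − (Σg)² = 6951.3 − 6839.29 = 112.01; nΣh² − (Σh)² = 14828.64 − 12904.96 = 1923.68
r = -107.32 / √(112.01 × 1923.68) = -107.32 / 464.1890 ≈ -0.231

-0.231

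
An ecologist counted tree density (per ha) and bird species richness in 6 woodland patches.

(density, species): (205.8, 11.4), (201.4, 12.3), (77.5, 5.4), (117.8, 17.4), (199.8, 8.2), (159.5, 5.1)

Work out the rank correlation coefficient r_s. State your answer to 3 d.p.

Rank density: 6, 5, 1, 2, 4, 3
Rank species: 4, 5, 2, 6, 3, 1
d = rank(density) − rank(species): 2, 0, -1, -4, 1, 2; Σd² = 26
ρ = 1 − 6Σd² / [n(n²−1)] = 1 − 6×26 / (6×35) = 1 − 156/210 ≈ 0.257

0.257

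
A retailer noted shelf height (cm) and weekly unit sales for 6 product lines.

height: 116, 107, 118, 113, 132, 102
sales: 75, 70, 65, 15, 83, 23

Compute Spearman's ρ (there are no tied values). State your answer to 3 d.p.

0.600

Rank height: 4, 2, 5, 3, 6, 1
Rank sales: 5, 4, 3, 1, 6, 2
d = rank(height) − rank(sales): -1, -2, 2, 2, 0, -1; Σd² = 14
ρ = 1 − 6Σd² / [n(n²−1)] = 1 − 6×14 / (6×35) = 1 − 84/210 ≈ 0.600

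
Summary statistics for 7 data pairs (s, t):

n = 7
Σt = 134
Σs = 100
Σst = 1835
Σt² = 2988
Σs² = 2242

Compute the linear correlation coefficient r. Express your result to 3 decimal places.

r = (nΣst − ΣsΣt) / √[(nΣs² − (Σs)²)(nΣt² − (Σt)²)]
Numerator: 7×1835 − 100×134 = -555
Denominator: √[(15694 − 10000)(20916 − 17956)] = √[5694 × 2960] = 4105.3916
r = -555 / 4105.3916 ≈ -0.135

-0.135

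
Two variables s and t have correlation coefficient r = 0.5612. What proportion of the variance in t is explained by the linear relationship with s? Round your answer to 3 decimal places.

r² = (0.5612)² = 0.315

0.315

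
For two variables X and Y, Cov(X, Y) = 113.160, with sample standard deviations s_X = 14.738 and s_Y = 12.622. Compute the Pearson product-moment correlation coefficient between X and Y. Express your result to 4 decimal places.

0.6083

r = Cov(X,Y) / (s_X · s_Y) = 113.160 / (14.738 × 12.622)
  = 113.160 / 186.0230 ≈ 0.6083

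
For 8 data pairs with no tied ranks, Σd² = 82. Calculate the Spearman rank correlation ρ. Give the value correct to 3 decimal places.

ρ = 1 − 6Σd² / [n(n²−1)] = 1 − 6×82 / (8×63)
  = 1 − 492/504 = 1 − 0.9762 ≈ 0.024

0.024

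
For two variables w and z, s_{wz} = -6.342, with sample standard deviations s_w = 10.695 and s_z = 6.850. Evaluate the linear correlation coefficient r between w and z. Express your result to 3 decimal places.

-0.087

r = Cov(w,z) / (s_w · s_z) = -6.342 / (10.695 × 6.850)
  = -6.342 / 73.2608 ≈ -0.087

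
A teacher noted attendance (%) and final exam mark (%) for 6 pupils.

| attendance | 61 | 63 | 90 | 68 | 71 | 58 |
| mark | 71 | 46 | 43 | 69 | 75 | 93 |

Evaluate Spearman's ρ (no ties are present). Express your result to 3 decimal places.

Rank attendance: 2, 3, 6, 4, 5, 1
Rank mark: 4, 2, 1, 3, 5, 6
d = rank(attendance) − rank(mark): -2, 1, 5, 1, 0, -5; Σd² = 56
ρ = 1 − 6Σd² / [n(n²−1)] = 1 − 6×56 / (6×35) = 1 − 336/210 ≈ -0.600

-0.600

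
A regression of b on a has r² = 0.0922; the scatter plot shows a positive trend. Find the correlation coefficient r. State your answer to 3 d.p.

0.304

|r| = √0.0922 = 0.304
The association is positive, so r = 0.304.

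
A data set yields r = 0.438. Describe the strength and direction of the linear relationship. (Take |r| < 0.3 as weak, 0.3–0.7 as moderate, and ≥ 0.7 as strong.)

r = 0.438 > 0 so the relationship is positive.
|r| = 0.438, which falls in the moderate range.

moderate positive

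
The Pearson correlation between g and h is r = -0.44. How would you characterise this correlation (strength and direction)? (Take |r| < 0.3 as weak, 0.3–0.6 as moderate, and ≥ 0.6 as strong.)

moderate negative

r = -0.44 < 0 so the relationship is negative.
|r| = 0.44, which falls in the moderate range.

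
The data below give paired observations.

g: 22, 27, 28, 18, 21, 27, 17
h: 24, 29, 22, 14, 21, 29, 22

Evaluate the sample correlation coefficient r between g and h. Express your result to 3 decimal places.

0.692

n = 7, Σg = 160, Σh = 161, Σg² = 3780, Σh² = 3863, Σgh = 3777
nΣgh − ΣgΣh = 26439 − 25760 = 679
nΣg² − (Σg)² = 26460 − 25600 = 860; nΣh² − (Σh)² = 27041 − 25921 = 1120
r = 679 / √(860 × 1120) = 679 / 981.4275 ≈ 0.692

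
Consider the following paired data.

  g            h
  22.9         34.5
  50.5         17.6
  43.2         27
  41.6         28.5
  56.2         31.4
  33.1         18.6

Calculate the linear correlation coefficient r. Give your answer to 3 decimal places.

-0.220

n = 6, Σg = 247.5, Σh = 157.6, Σg² = 10925.51, Σh² = 4373.18, Σgh = 6411.19
nΣgh − ΣgΣh = 38467.14 − 39006 = -538.86
nΣg² − (Σg)² = 65553.06 − 61256.25 = 4296.81; nΣh² − (Σh)² = 26239.08 − 24837.76 = 1401.32
r = -538.86 / √(4296.81 × 1401.32) = -538.86 / 2453.8145 ≈ -0.220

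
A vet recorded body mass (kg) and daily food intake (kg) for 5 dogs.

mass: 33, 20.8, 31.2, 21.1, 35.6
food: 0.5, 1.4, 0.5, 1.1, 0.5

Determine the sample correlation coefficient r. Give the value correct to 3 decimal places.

n = 5, Σx = 141.7, Σy = 4, Σx² = 4207.65, Σy² = 3.92, Σxy = 102.23
nΣxy − ΣxΣy = 511.15 − 566.8 = -55.65
nΣx² − (Σx)² = 21038.25 − 20078.89 = 959.36; nΣy² − (Σy)² = 19.6 − 16 = 3.6
r = -55.65 / √(959.36 × 3.6) = -55.65 / 58.7682 ≈ -0.947

-0.947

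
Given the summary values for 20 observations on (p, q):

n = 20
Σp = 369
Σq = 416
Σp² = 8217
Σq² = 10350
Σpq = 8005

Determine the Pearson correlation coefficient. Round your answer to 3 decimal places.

0.213

r = (nΣpq − ΣpΣq) / √[(nΣp² − (Σp)²)(nΣq² − (Σq)²)]
Numerator: 20×8005 − 369×416 = 6596
Denominator: √[(164340 − 136161)(207000 − 173056)] = √[28179 × 33944] = 30927.4631
r = 6596 / 30927.4631 ≈ 0.213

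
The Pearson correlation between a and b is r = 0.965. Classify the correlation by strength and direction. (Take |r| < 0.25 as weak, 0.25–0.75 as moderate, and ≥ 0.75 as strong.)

r = 0.965 > 0 so the relationship is positive.
|r| = 0.965, which falls in the strong range.

strong positive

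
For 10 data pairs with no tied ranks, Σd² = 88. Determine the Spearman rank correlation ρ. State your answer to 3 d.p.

0.467

ρ = 1 − 6Σd² / [n(n²−1)] = 1 − 6×88 / (10×99)
  = 1 − 528/990 = 1 − 0.5333 ≈ 0.467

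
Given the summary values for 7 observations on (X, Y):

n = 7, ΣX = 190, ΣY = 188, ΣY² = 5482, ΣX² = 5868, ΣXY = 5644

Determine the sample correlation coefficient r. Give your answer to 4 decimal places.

r = (nΣXY − ΣXΣY) / √[(nΣX² − (ΣX)²)(nΣY² − (ΣY)²)]
Numerator: 7×5644 − 190×188 = 3788
Denominator: √[(41076 − 36100)(38374 − 35344)] = √[4976 × 3030] = 3882.9473
r = 3788 / 3882.9473 ≈ 0.9755

0.9755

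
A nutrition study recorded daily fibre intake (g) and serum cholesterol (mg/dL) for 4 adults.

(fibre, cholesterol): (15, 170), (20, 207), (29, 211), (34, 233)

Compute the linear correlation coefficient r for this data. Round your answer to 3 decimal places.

n = 4, Σx = 98, Σy = 821, Σx² = 2622, Σy² = 170559, Σxy = 20731
nΣxy − ΣxΣy = 82924 − 80458 = 2466
nΣx² − (Σx)² = 10488 − 9604 = 884; nΣy² − (Σy)² = 682236 − 674041 = 8195
r = 2466 / √(884 × 8195) = 2466 / 2691.5386 ≈ 0.916

0.916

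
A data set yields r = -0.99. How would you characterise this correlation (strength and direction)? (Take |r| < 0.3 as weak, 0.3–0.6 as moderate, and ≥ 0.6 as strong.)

strong negative

r = -0.99 < 0 so the relationship is negative.
|r| = 0.99, which falls in the strong range.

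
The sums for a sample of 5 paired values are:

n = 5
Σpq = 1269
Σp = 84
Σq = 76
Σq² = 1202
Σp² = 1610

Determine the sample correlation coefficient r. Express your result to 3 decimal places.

r = (nΣpq − ΣpΣq) / √[(nΣp² − (Σp)²)(nΣq² − (Σq)²)]
Numerator: 5×1269 − 84×76 = -39
Denominator: √[(8050 − 7056)(6010 − 5776)] = √[994 × 234] = 482.2821
r = -39 / 482.2821 ≈ -0.081

-0.081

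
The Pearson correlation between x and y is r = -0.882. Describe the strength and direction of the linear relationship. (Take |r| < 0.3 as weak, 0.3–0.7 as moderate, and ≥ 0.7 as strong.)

strong negative

r = -0.882 < 0 so the relationship is negative.
|r| = 0.882, which falls in the strong range.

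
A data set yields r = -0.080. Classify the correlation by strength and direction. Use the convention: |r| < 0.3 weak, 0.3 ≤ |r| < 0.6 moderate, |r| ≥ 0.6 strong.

r = -0.080 < 0 so the relationship is negative.
|r| = 0.080, which falls in the weak range.

weak negative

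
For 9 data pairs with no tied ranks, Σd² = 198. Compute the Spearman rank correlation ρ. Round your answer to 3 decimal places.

-0.650

ρ = 1 − 6Σd² / [n(n²−1)] = 1 − 6×198 / (9×80)
  = 1 − 1188/720 = 1 − 1.6500 ≈ -0.650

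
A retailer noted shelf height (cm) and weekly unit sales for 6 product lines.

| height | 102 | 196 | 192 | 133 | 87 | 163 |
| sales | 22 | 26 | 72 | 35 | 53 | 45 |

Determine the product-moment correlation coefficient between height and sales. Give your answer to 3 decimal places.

n = 6, Σx = 873, Σy = 253, Σx² = 137511, Σy² = 12403, Σxy = 37765
nΣxy − ΣxΣy = 226590 − 220869 = 5721
nΣx² − (Σx)² = 825066 − 762129 = 62937; nΣy² − (Σy)² = 74418 − 64009 = 10409
r = 5721 / √(62937 × 10409) = 5721 / 25595.1408 ≈ 0.224

0.224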